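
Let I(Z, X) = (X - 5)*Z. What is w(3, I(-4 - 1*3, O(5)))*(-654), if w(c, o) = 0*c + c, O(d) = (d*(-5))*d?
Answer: -1962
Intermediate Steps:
O(d) = -5*d² (O(d) = (-5*d)*d = -5*d²)
I(Z, X) = Z*(-5 + X) (I(Z, X) = (-5 + X)*Z = Z*(-5 + X))
w(c, o) = c (w(c, o) = 0 + c = c)
w(3, I(-4 - 1*3, O(5)))*(-654) = 3*(-654) = -1962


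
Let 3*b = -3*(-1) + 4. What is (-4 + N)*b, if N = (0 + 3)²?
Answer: 35/3 ≈ 11.667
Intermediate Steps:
N = 9 (N = 3² = 9)
b = 7/3 (b = (-3*(-1) + 4)/3 = (3 + 4)/3 = (⅓)*7 = 7/3 ≈ 2.3333)
(-4 + N)*b = (-4 + 9)*(7/3) = 5*(7/3) = 35/3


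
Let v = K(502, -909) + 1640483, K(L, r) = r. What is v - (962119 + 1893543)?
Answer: -1216088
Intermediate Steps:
v = 1639574 (v = -909 + 1640483 = 1639574)
v - (962119 + 1893543) = 1639574 - (962119 + 1893543) = 1639574 - 1*2855662 = 1639574 - 2855662 = -1216088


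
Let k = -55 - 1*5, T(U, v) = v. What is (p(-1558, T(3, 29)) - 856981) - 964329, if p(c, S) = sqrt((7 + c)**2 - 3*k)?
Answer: -1821310 + 9*sqrt(29701) ≈ -1.8198e+6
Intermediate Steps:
k = -60 (k = -55 - 5 = -60)
p(c, S) = sqrt(180 + (7 + c)**2) (p(c, S) = sqrt((7 + c)**2 - 3*(-60)) = sqrt((7 + c)**2 + 180) = sqrt(180 + (7 + c)**2))
(p(-1558, T(3, 29)) - 856981) - 964329 = (sqrt(180 + (7 - 1558)**2) - 856981) - 964329 = (sqrt(180 + (-1551)**2) - 856981) - 964329 = (sqrt(180 + 2405601) - 856981) - 964329 = (sqrt(2405781) - 856981) - 964329 = (9*sqrt(29701) - 856981) - 964329 = (-856981 + 9*sqrt(29701)) - 964329 = -1821310 + 9*sqrt(29701)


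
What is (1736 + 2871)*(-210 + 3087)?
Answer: 13254339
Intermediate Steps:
(1736 + 2871)*(-210 + 3087) = 4607*2877 = 13254339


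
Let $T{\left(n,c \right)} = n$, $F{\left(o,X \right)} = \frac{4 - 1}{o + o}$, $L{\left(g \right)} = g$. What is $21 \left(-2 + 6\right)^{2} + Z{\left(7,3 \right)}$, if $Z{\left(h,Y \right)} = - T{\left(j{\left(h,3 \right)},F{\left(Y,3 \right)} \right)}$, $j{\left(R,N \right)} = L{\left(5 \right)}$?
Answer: $331$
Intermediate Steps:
$j{\left(R,N \right)} = 5$
$F{\left(o,X \right)} = \frac{3}{2 o}$
$Z{\left(h,Y \right)} = -5$ ($Z{\left(h,Y \right)} = \left(-1\right) 5 = -5$)
$21 \left(-2 + 6\right)^{2} + Z{\left(7,3 \right)} = 21 \left(-2 + 6\right)^{2} - 5 = 21 \cdot 4^{2} - 5 = 21 \cdot 16 - 5 = 336 - 5 = 331$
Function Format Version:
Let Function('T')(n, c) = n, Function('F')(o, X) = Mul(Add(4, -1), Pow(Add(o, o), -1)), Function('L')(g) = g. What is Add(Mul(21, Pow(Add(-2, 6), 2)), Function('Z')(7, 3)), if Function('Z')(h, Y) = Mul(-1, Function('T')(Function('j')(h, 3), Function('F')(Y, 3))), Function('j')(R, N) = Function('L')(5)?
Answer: 331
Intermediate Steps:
Function('j')(R, N) = 5
Function('F')(o, X) = Mul(Rational(3, 2), Pow(o, -1)) (Function('F')(o, X) = Mul(3, Pow(Mul(2, o), -1)) = Mul(3, Mul(Rational(1, 2), Pow(o, -1))) = Mul(Rational(3, 2), Pow(o, -1)))
Function('Z')(h, Y) = -5 (Function('Z')(h, Y) = Mul(-1, 5) = -5)
Add(Mul(21, Pow(Add(-2, 6), 2)), Function('Z')(7, 3)) = Add(Mul(21, Pow(Add(-2, 6), 2)), -5) = Add(Mul(21, Pow(4, 2)), -5) = Add(Mul(21, 16), -5) = Add(336, -5) = 331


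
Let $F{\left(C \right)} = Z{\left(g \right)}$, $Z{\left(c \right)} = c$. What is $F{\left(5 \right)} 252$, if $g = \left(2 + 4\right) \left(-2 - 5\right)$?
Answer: $-10584$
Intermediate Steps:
$g = -42$ ($g = 6 \left(-7\right) = -42$)
$F{\left(C \right)} = -42$
$F{\left(5 \right)} 252 = \left(-42\right) 252 = -10584$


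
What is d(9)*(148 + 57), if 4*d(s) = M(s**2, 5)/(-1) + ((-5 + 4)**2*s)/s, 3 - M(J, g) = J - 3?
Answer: 3895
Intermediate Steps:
M(J, g) = 6 - J (M(J, g) = 3 - (J - 3) = 3 - (-3 + J) = 3 + (3 - J) = 6 - J)
d(s) = -5/4 + s**2/4 (d(s) = ((6 - s**2)/(-1) + ((-5 + 4)**2*s)/s)/4 = ((6 - s**2)*(-1) + ((-1)**2*s)/s)/4 = ((-6 + s**2) + (1*s)/s)/4 = ((-6 + s**2) + s/s)/4 = ((-6 + s**2) + 1)/4 = (-5 + s**2)/4 = -5/4 + s**2/4)
d(9)*(148 + 57) = (-5/4 + (1/4)*9**2)*(148 + 57) = (-5/4 + (1/4)*81)*205 = (-5/4 + 81/4)*205 = 19*205 = 3895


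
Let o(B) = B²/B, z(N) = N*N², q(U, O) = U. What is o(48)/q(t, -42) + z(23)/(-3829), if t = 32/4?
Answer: 10807/3829 ≈ 2.8224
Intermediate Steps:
t = 8 (t = 32*(¼) = 8)
z(N) = N³
o(B) = B
o(48)/q(t, -42) + z(23)/(-3829) = 48/8 + 23³/(-3829) = 48*(⅛) + 12167*(-1/3829) = 6 - 12167/3829 = 10807/3829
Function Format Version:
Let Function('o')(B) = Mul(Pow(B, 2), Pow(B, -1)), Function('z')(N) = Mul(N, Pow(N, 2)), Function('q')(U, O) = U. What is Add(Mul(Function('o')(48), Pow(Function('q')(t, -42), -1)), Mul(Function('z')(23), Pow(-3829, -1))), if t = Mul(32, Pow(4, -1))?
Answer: Rational(10807, 3829) ≈ 2.8224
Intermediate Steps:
t = 8 (t = Mul(32, Rational(1, 4)) = 8)
Function('z')(N) = Pow(N, 3)
Function('o')(B) = B
Add(Mul(Function('o')(48), Pow(Function('q')(t, -42), -1)), Mul(Function('z')(23), Pow(-3829, -1))) = Add(Mul(48, Pow(8, -1)), Mul(Pow(23, 3), Pow(-3829, -1))) = Add(Mul(48, Rational(1, 8)), Mul(12167, Rational(-1, 3829))) = Add(6, Rational(-12167, 3829)) = Rational(10807, 3829)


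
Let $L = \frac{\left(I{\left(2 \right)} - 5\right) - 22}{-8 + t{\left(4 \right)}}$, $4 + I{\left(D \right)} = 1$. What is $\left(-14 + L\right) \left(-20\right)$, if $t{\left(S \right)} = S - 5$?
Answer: $\frac{640}{3} \approx 213.33$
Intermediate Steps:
$I{\left(D \right)} = -3$ ($I{\left(D \right)} = -4 + 1 = -3$)
$t{\left(S \right)} = -5 + S$
$L = \frac{10}{3}$ ($L = \frac{\left(-3 - 5\right) - 22}{-8 + \left(-5 + 4\right)} = \frac{-8 - 22}{-8 - 1} = - \frac{30}{-9} = \left(-30\right) \left(- \frac{1}{9}\right) = \frac{10}{3} \approx 3.3333$)
$\left(-14 + L\right) \left(-20\right) = \left(-14 + \frac{10}{3}\right) \left(-20\right) = \left(- \frac{32}{3}\right) \left(-20\right) = \frac{640}{3}$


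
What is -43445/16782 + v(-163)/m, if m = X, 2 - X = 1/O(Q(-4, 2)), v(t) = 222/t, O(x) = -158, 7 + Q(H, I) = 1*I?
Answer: -2833492027/867142722 ≈ -3.2676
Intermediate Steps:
Q(H, I) = -7 + I (Q(H, I) = -7 + 1*I = -7 + I)
X = 317/158 (X = 2 - 1/(-158) = 2 - 1*(-1/158) = 2 + 1/158 = 317/158 ≈ 2.0063)
m = 317/158 ≈ 2.0063
-43445/16782 + v(-163)/m = -43445/16782 + (222/(-163))/(317/158) = -43445*1/16782 + (222*(-1/163))*(158/317) = -43445/16782 - 222/163*158/317 = -43445/16782 - 35076/51671 = -2833492027/867142722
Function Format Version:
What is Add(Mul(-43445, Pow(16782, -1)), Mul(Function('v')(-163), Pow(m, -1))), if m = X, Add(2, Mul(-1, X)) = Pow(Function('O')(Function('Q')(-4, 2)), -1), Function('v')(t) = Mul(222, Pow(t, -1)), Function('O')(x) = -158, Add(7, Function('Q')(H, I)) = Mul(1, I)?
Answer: Rational(-2833492027, 867142722) ≈ -3.2676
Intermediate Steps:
Function('Q')(H, I) = Add(-7, I) (Function('Q')(H, I) = Add(-7, Mul(1, I)) = Add(-7, I))
X = Rational(317, 158) (X = Add(2, Mul(-1, Pow(-158, -1))) = Add(2, Mul(-1, Rational(-1, 158))) = Add(2, Rational(1, 158)) = Rational(317, 158) ≈ 2.0063)
m = Rational(317, 158) ≈ 2.0063
Add(Mul(-43445, Pow(16782, -1)), Mul(Function('v')(-163), Pow(m, -1))) = Add(Mul(-43445, Pow(16782, -1)), Mul(Mul(222, Pow(-163, -1)), Pow(Rational(317, 158), -1))) = Add(Mul(-43445, Rational(1, 16782)), Mul(Mul(222, Rational(-1, 163)), Rational(158, 317))) = Add(Rational(-43445, 16782), Mul(Rational(-222, 163), Rational(158, 317))) = Add(Rational(-43445, 16782), Rational(-35076, 51671)) = Rational(-2833492027, 867142722)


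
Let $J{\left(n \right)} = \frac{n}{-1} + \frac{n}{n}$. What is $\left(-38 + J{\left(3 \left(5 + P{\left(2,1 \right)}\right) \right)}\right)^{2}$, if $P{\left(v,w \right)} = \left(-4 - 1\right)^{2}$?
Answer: $16129$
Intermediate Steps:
$P{\left(v,w \right)} = 25$ ($P{\left(v,w \right)} = \left(-5\right)^{2} = 25$)
$J{\left(n \right)} = 1 - n$ ($J{\left(n \right)} = n \left(-1\right) + 1 = - n + 1 = 1 - n$)
$\left(-38 + J{\left(3 \left(5 + P{\left(2,1 \right)}\right) \right)}\right)^{2} = \left(-38 + \left(1 - 3 \left(5 + 25\right)\right)\right)^{2} = \left(-38 + \left(1 - 3 \cdot 30\right)\right)^{2} = \left(-38 + \left(1 - 90\right)\right)^{2} = \left(-38 - 89\right)^{2} = \left(-127\right)^{2} = 16129$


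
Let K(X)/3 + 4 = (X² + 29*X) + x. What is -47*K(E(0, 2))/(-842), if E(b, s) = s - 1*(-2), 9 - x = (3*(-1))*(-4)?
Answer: 17625/842 ≈ 20.932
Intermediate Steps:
x = -3 (x = 9 - 3*(-1)*(-4) = 9 - (-3)*(-4) = 9 - 1*12 = 9 - 12 = -3)
E(b, s) = 2 + s (E(b, s) = s + 2 = 2 + s)
K(X) = -21 + 3*X² + 87*X (K(X) = -12 + 3*((X² + 29*X) - 3) = -12 + 3*(-3 + X² + 29*X) = -12 + (-9 + 3*X² + 87*X) = -21 + 3*X² + 87*X)
-47*K(E(0, 2))/(-842) = -47*(-21 + 3*(2 + 2)² + 87*(2 + 2))/(-842) = -47*(-21 + 3*4² + 87*4)*(-1)/842 = -47*(-21 + 3*16 + 348)*(-1)/842 = -47*(-21 + 48 + 348)*(-1)/842 = -17625*(-1)/842 = -47*(-375/842) = 17625/842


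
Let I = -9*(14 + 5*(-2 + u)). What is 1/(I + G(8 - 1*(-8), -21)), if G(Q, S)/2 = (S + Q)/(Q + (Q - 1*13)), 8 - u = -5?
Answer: -19/11809 ≈ -0.0016089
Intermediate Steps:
u = 13 (u = 8 - 1*(-5) = 8 + 5 = 13)
G(Q, S) = 2*(Q + S)/(-13 + 2*Q) (G(Q, S) = 2*((S + Q)/(Q + (Q - 1*13))) = 2*((Q + S)/(Q + (Q - 13))) = 2*((Q + S)/(Q + (-13 + Q))) = 2*((Q + S)/(-13 + 2*Q)) = 2*(Q + S)/(-13 + 2*Q))
I = -621 (I = -9*(14 + 5*(-2 + 13)) = -9*(14 + 5*11) = -9*(14 + 55) = -9*69 = -621)
1/(I + G(8 - 1*(-8), -21)) = 1/(-621 + 2*((8 - 1*(-8)) - 21)/(-13 + 2*(8 - 1*(-8)))) = 1/(-621 + 2*((8 + 8) - 21)/(-13 + 2*(8 + 8))) = 1/(-621 + 2*(16 - 21)/(-13 + 2*16)) = 1/(-621 + 2*(-5)/(-13 + 32)) = 1/(-621 + 2*(-5)/19) = 1/(-621 + 2*(1/19)*(-5)) = 1/(-621 - 10/19) = 1/(-11809/19) = -19/11809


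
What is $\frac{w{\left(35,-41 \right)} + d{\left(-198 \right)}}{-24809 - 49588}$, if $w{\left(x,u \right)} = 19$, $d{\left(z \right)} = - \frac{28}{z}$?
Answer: $- \frac{1895}{7365303} \approx -0.00025729$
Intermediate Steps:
$\frac{w{\left(35,-41 \right)} + d{\left(-198 \right)}}{-24809 - 49588} = \frac{19 - \frac{28}{-198}}{-24809 - 49588} = \frac{19 - - \frac{14}{99}}{-74397} = \left(19 + \frac{14}{99}\right) \left(- \frac{1}{74397}\right) = \frac{1895}{99} \left(- \frac{1}{74397}\right) = - \frac{1895}{7365303}$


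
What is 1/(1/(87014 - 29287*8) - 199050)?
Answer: -147282/29316482101 ≈ -5.0239e-6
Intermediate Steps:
1/(1/(87014 - 29287*8) - 199050) = 1/(1/(87014 - 234296) - 199050) = 1/(1/(-147282) - 199050) = 1/(-1/147282 - 199050) = 1/(-29316482101/147282) = -147282/29316482101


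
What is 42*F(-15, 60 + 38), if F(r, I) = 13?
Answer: 546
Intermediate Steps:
42*F(-15, 60 + 38) = 42*13 = 546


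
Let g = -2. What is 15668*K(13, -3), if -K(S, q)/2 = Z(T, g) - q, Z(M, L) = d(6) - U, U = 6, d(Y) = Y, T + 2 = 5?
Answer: -94008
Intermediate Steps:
T = 3 (T = -2 + 5 = 3)
Z(M, L) = 0 (Z(M, L) = 6 - 1*6 = 6 - 6 = 0)
K(S, q) = 2*q (K(S, q) = -2*(0 - q) = -(-2)*q = 2*q)
15668*K(13, -3) = 15668*(2*(-3)) = 15668*(-6) = -94008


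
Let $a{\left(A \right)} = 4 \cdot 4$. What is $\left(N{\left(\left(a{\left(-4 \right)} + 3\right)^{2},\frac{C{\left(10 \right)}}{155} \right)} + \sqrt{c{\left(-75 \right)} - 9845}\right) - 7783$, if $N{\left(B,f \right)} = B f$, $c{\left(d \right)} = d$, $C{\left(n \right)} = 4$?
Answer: $- \frac{1204921}{155} + 8 i \sqrt{155} \approx -7773.7 + 99.599 i$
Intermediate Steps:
$a{\left(A \right)} = 16$
$\left(N{\left(\left(a{\left(-4 \right)} + 3\right)^{2},\frac{C{\left(10 \right)}}{155} \right)} + \sqrt{c{\left(-75 \right)} - 9845}\right) - 7783 = \left(\left(16 + 3\right)^{2} \cdot \frac{4}{155} + \sqrt{-75 - 9845}\right) - 7783 = \left(19^{2} \cdot 4 \cdot \frac{1}{155} + \sqrt{-9920}\right) - 7783 = \left(361 \cdot \frac{4}{155} + 8 i \sqrt{155}\right) - 7783 = \left(\frac{1444}{155} + 8 i \sqrt{155}\right) - 7783 = - \frac{1204921}{155} + 8 i \sqrt{155}$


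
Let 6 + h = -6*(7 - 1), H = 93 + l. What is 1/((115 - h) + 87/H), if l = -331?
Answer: 238/37279 ≈ 0.0063843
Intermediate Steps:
H = -238 (H = 93 - 331 = -238)
h = -42 (h = -6 - 6*(7 - 1) = -6 - 6*6 = -6 - 36 = -42)
1/((115 - h) + 87/H) = 1/((115 - 1*(-42)) + 87/(-238)) = 1/((115 + 42) + 87*(-1/238)) = 1/(157 - 87/238) = 1/(37279/238) = 238/37279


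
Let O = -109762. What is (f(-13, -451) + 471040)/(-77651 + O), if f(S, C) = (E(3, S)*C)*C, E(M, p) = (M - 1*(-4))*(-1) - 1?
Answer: 1156168/187413 ≈ 6.1691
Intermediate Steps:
E(M, p) = -5 - M (E(M, p) = (M + 4)*(-1) - 1 = (4 + M)*(-1) - 1 = (-4 - M) - 1 = -5 - M)
f(S, C) = -8*C**2 (f(S, C) = ((-5 - 1*3)*C)*C = ((-5 - 3)*C)*C = (-8*C)*C = -8*C**2)
(f(-13, -451) + 471040)/(-77651 + O) = (-8*(-451)**2 + 471040)/(-77651 - 109762) = (-8*203401 + 471040)/(-187413) = (-1627208 + 471040)*(-1/187413) = -1156168*(-1/187413) = 1156168/187413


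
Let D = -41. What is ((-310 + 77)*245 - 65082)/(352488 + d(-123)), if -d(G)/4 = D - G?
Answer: -122167/352160 ≈ -0.34691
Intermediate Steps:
d(G) = 164 + 4*G (d(G) = -4*(-41 - G) = 164 + 4*G)
((-310 + 77)*245 - 65082)/(352488 + d(-123)) = ((-310 + 77)*245 - 65082)/(352488 + (164 + 4*(-123))) = (-233*245 - 65082)/(352488 + (164 - 492)) = (-57085 - 65082)/(352488 - 328) = -122167/352160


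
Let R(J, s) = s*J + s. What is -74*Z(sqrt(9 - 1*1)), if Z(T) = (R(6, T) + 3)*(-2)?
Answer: 444 + 2072*sqrt(2) ≈ 3374.3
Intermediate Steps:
R(J, s) = s + J*s (R(J, s) = J*s + s = s + J*s)
Z(T) = -6 - 14*T (Z(T) = (T*(1 + 6) + 3)*(-2) = (T*7 + 3)*(-2) = (7*T + 3)*(-2) = (3 + 7*T)*(-2) = -6 - 14*T)
-74*Z(sqrt(9 - 1*1)) = -74*(-6 - 14*sqrt(9 - 1*1)) = -74*(-6 - 14*sqrt(9 - 1)) = -74*(-6 - 28*sqrt(2)) = 444 + 2072*sqrt(2)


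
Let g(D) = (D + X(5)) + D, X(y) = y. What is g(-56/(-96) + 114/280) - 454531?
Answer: -47725022/105 ≈ -4.5452e+5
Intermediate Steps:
g(D) = 5 + 2*D (g(D) = (D + 5) + D = (5 + D) + D = 5 + 2*D)
g(-56/(-96) + 114/280) - 454531 = (5 + 2*(-56/(-96) + 114/280)) - 454531 = (5 + 2*(-56*(-1/96) + 114*(1/280))) - 454531 = (5 + 2*(7/12 + 57/140)) - 454531 = (5 + 2*(104/105)) - 454531 = (5 + 208/105) - 454531 = 733/105 - 454531 = -47725022/105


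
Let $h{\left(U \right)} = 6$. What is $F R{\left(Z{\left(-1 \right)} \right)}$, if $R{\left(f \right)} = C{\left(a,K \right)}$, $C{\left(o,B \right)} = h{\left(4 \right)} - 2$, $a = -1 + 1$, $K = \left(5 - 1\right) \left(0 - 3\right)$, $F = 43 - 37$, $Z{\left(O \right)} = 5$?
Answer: $24$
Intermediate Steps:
$F = 6$
$K = -12$ ($K = 4 \left(-3\right) = -12$)
$a = 0$
$C{\left(o,B \right)} = 4$ ($C{\left(o,B \right)} = 6 - 2 = 4$)
$R{\left(f \right)} = 4$
$F R{\left(Z{\left(-1 \right)} \right)} = 6 \cdot 4 = 24$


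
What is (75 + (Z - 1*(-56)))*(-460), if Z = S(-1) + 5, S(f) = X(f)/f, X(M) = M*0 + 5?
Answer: -60260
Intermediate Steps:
X(M) = 5 (X(M) = 0 + 5 = 5)
S(f) = 5/f
Z = 0 (Z = 5/(-1) + 5 = 5*(-1) + 5 = -5 + 5 = 0)
(75 + (Z - 1*(-56)))*(-460) = (75 + (0 - 1*(-56)))*(-460) = (75 + (0 + 56))*(-460) = (75 + 56)*(-460) = 131*(-460) = -60260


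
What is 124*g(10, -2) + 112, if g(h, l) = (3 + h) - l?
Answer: 1972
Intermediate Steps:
g(h, l) = 3 + h - l
124*g(10, -2) + 112 = 124*(3 + 10 - 1*(-2)) + 112 = 124*(3 + 10 + 2) + 112 = 124*15 + 112 = 1860 + 112 = 1972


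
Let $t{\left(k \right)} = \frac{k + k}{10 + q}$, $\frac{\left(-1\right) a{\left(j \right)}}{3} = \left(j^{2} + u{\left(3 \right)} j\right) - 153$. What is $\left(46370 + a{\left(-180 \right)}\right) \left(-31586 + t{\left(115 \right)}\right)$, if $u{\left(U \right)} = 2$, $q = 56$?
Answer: $\frac{4670201263}{3} \approx 1.5567 \cdot 10^{9}$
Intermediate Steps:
$a{\left(j \right)} = 459 - 6 j - 3 j^{2}$ ($a{\left(j \right)} = - 3 \left(\left(j^{2} + 2 j\right) - 153\right) = - 3 \left(-153 + j^{2} + 2 j\right) = 459 - 6 j - 3 j^{2}$)
$t{\left(k \right)} = \frac{k}{33}$ ($t{\left(k \right)} = \frac{k + k}{10 + 56} = \frac{2 k}{66} = 2 k \frac{1}{66} = \frac{k}{33}$)
$\left(46370 + a{\left(-180 \right)}\right) \left(-31586 + t{\left(115 \right)}\right) = \left(46370 - \left(-1539 + 97200\right)\right) \left(-31586 + \frac{1}{33} \cdot 115\right) = \left(46370 + \left(459 + 1080 - 97200\right)\right) \left(-31586 + \frac{115}{33}\right) = \left(46370 + \left(459 + 1080 - 97200\right)\right) \left(- \frac{1042223}{33}\right) = \left(46370 - 95661\right) \left(- \frac{1042223}{33}\right) = \left(-49291\right) \left(- \frac{1042223}{33}\right) = \frac{4670201263}{3}$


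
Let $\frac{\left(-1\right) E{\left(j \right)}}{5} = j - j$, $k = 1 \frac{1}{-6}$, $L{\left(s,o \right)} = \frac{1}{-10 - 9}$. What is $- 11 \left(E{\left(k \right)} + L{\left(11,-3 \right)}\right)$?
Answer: $\frac{11}{19} \approx 0.57895$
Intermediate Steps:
$L{\left(s,o \right)} = - \frac{1}{19}$ ($L{\left(s,o \right)} = \frac{1}{-19} = - \frac{1}{19}$)
$k = - \frac{1}{6}$ ($k = 1 \left(- \frac{1}{6}\right) = - \frac{1}{6} \approx -0.16667$)
$E{\left(j \right)} = 0$ ($E{\left(j \right)} = - 5 \left(j - j\right) = \left(-5\right) 0 = 0$)
$- 11 \left(E{\left(k \right)} + L{\left(11,-3 \right)}\right) = - 11 \left(0 - \frac{1}{19}\right) = \left(-11\right) \left(- \frac{1}{19}\right) = \frac{11}{19}$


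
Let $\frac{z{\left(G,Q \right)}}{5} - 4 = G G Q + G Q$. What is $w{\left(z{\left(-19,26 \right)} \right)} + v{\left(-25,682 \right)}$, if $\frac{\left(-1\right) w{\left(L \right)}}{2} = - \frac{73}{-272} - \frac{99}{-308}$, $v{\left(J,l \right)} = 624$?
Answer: $\frac{592925}{952} \approx 622.82$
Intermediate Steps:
$z{\left(G,Q \right)} = 20 + 5 G Q + 5 Q G^{2}$ ($z{\left(G,Q \right)} = 20 + 5 \left(G G Q + G Q\right) = 20 + 5 \left(G^{2} Q + G Q\right) = 20 + 5 \left(Q G^{2} + G Q\right) = 20 + 5 \left(G Q + Q G^{2}\right) = 20 + \left(5 G Q + 5 Q G^{2}\right) = 20 + 5 G Q + 5 Q G^{2}$)
$w{\left(L \right)} = - \frac{1123}{952}$ ($w{\left(L \right)} = - 2 \left(- \frac{73}{-272} - \frac{99}{-308}\right) = - 2 \left(\left(-73\right) \left(- \frac{1}{272}\right) - - \frac{9}{28}\right) = - 2 \left(\frac{73}{272} + \frac{9}{28}\right) = \left(-2\right) \frac{1123}{1904} = - \frac{1123}{952}$)
$w{\left(z{\left(-19,26 \right)} \right)} + v{\left(-25,682 \right)} = - \frac{1123}{952} + 624 = \frac{592925}{952}$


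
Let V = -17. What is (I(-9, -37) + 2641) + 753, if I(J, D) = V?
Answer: 3377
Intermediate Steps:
I(J, D) = -17
(I(-9, -37) + 2641) + 753 = (-17 + 2641) + 753 = 2624 + 753 = 3377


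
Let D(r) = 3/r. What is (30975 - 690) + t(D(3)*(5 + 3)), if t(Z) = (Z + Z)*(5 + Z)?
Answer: 30493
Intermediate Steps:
t(Z) = 2*Z*(5 + Z) (t(Z) = (2*Z)*(5 + Z) = 2*Z*(5 + Z))
(30975 - 690) + t(D(3)*(5 + 3)) = (30975 - 690) + 2*((3/3)*(5 + 3))*(5 + (3/3)*(5 + 3)) = 30285 + 2*((3*(1/3))*8)*(5 + (3*(1/3))*8) = 30285 + 2*(1*8)*(5 + 1*8) = 30285 + 2*8*(5 + 8) = 30285 + 2*8*13 = 30285 + 208 = 30493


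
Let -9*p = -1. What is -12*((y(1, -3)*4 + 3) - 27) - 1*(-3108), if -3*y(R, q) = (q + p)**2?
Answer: 285892/81 ≈ 3529.5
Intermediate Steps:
p = 1/9 (p = -1/9*(-1) = 1/9 ≈ 0.11111)
y(R, q) = -(1/9 + q)**2/3 (y(R, q) = -(q + 1/9)**2/3 = -(1/9 + q)**2/3)
-12*((y(1, -3)*4 + 3) - 27) - 1*(-3108) = -12*((-(1 + 9*(-3))**2/243*4 + 3) - 27) - 1*(-3108) = -12*((-(1 - 27)**2/243*4 + 3) - 27) + 3108 = -12*((-1/243*(-26)**2*4 + 3) - 27) + 3108 = -12*((-1/243*676*4 + 3) - 27) + 3108 = -12*((-676/243*4 + 3) - 27) + 3108 = -12*((-2704/243 + 3) - 27) + 3108 = -12*(-1975/243 - 27) + 3108 = -12*(-8536/243) + 3108 = 34144/81 + 3108 = 285892/81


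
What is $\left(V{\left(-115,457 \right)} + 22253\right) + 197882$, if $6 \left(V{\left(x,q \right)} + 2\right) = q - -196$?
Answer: $\frac{1321451}{6} \approx 2.2024 \cdot 10^{5}$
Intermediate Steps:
$V{\left(x,q \right)} = \frac{92}{3} + \frac{q}{6}$ ($V{\left(x,q \right)} = -2 + \frac{q - -196}{6} = -2 + \frac{q + 196}{6} = -2 + \frac{196 + q}{6} = -2 + \left(\frac{98}{3} + \frac{q}{6}\right) = \frac{92}{3} + \frac{q}{6}$)
$\left(V{\left(-115,457 \right)} + 22253\right) + 197882 = \left(\left(\frac{92}{3} + \frac{1}{6} \cdot 457\right) + 22253\right) + 197882 = \left(\left(\frac{92}{3} + \frac{457}{6}\right) + 22253\right) + 197882 = \left(\frac{641}{6} + 22253\right) + 197882 = \frac{134159}{6} + 197882 = \frac{1321451}{6}$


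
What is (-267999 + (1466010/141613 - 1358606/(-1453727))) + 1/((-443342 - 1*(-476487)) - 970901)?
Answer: -51735745814877678893007/193052678408075156 ≈ -2.6799e+5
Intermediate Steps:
(-267999 + (1466010/141613 - 1358606/(-1453727))) + 1/((-443342 - 1*(-476487)) - 970901) = (-267999 + (1466010*(1/141613) - 1358606*(-1/1453727))) + 1/((-443342 + 476487) - 970901) = (-267999 + (1466010/141613 + 1358606/1453727)) + 1/(33145 - 970901) = (-267999 + 2323574590748/205866641651) + 1/(-937756) = -55169730521235601/205866641651 - 1/937756 = -51735745814877678893007/193052678408075156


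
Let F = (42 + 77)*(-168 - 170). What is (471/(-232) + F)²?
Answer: 87085757400625/53824 ≈ 1.6180e+9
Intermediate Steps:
F = -40222 (F = 119*(-338) = -40222)
(471/(-232) + F)² = (471/(-232) - 40222)² = (471*(-1/232) - 40222)² = (-471/232 - 40222)² = (-9331975/232)² = 87085757400625/53824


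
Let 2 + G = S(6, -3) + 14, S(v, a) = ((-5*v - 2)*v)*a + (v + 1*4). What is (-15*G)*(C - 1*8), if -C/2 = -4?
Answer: 0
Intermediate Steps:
C = 8 (C = -2*(-4) = 8)
S(v, a) = 4 + v + a*v*(-2 - 5*v) (S(v, a) = ((-2 - 5*v)*v)*a + (v + 4) = (v*(-2 - 5*v))*a + (4 + v) = a*v*(-2 - 5*v) + (4 + v) = 4 + v + a*v*(-2 - 5*v))
G = 598 (G = -2 + ((4 + 6 - 5*(-3)*6² - 2*(-3)*6) + 14) = -2 + ((4 + 6 - 5*(-3)*36 + 36) + 14) = -2 + ((4 + 6 + 540 + 36) + 14) = -2 + (586 + 14) = -2 + 600 = 598)
(-15*G)*(C - 1*8) = (-15*598)*(8 - 1*8) = -8970*(8 - 8) = -8970*0 = 0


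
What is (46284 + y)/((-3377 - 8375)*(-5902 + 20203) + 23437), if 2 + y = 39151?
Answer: -85433/168041915 ≈ -0.00050840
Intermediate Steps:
y = 39149 (y = -2 + 39151 = 39149)
(46284 + y)/((-3377 - 8375)*(-5902 + 20203) + 23437) = (46284 + 39149)/((-3377 - 8375)*(-5902 + 20203) + 23437) = 85433/(-11752*14301 + 23437) = 85433/(-168065352 + 23437) = 85433/(-168041915) = 85433*(-1/168041915) = -85433/168041915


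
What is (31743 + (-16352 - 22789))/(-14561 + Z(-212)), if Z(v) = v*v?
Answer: -7398/30383 ≈ -0.24349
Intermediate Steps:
Z(v) = v²
(31743 + (-16352 - 22789))/(-14561 + Z(-212)) = (31743 + (-16352 - 22789))/(-14561 + (-212)²) = (31743 - 39141)/(-14561 + 44944) = -7398/30383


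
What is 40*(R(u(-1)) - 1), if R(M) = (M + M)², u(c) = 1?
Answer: 120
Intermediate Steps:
R(M) = 4*M² (R(M) = (2*M)² = 4*M²)
40*(R(u(-1)) - 1) = 40*(4*1² - 1) = 40*(4*1 - 1) = 40*(4 - 1) = 40*3 = 120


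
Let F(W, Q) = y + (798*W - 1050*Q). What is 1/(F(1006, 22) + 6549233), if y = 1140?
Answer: 1/7330061 ≈ 1.3642e-7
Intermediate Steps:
F(W, Q) = 1140 - 1050*Q + 798*W (F(W, Q) = 1140 + (798*W - 1050*Q) = 1140 + (-1050*Q + 798*W) = 1140 - 1050*Q + 798*W)
1/(F(1006, 22) + 6549233) = 1/((1140 - 1050*22 + 798*1006) + 6549233) = 1/((1140 - 23100 + 802788) + 6549233) = 1/(780828 + 6549233) = 1/7330061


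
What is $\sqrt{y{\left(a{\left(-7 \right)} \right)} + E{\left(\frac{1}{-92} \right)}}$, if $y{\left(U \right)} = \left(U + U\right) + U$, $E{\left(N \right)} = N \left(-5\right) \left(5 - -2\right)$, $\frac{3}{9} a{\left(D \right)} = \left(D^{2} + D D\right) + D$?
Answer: $\frac{11 \sqrt{14329}}{46} \approx 28.625$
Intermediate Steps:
$a{\left(D \right)} = 3 D + 6 D^{2}$ ($a{\left(D \right)} = 3 \left(\left(D^{2} + D D\right) + D\right) = 3 \left(\left(D^{2} + D^{2}\right) + D\right) = 3 \left(2 D^{2} + D\right) = 3 \left(D + 2 D^{2}\right) = 3 D + 6 D^{2}$)
$E{\left(N \right)} = - 35 N$ ($E{\left(N \right)} = - 5 N \left(5 + 2\right) = - 5 N 7 = - 35 N$)
$y{\left(U \right)} = 3 U$ ($y{\left(U \right)} = 2 U + U = 3 U$)
$\sqrt{y{\left(a{\left(-7 \right)} \right)} + E{\left(\frac{1}{-92} \right)}} = \sqrt{3 \cdot 3 \left(-7\right) \left(1 + 2 \left(-7\right)\right) - \frac{35}{-92}} = \sqrt{3 \cdot 3 \left(-7\right) \left(1 - 14\right) - - \frac{35}{92}} = \sqrt{3 \cdot 3 \left(-7\right) \left(-13\right) + \frac{35}{92}} = \sqrt{3 \cdot 273 + \frac{35}{92}} = \sqrt{819 + \frac{35}{92}} = \sqrt{\frac{75383}{92}} = \frac{11 \sqrt{14329}}{46}$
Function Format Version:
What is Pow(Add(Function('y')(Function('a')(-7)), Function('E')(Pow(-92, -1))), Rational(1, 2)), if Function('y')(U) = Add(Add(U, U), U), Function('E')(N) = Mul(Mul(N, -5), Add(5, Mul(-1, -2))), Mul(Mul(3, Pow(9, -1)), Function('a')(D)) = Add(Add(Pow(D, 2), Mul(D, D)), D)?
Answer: Mul(Rational(11, 46), Pow(14329, Rational(1, 2))) ≈ 28.625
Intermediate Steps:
Function('a')(D) = Add(Mul(3, D), Mul(6, Pow(D, 2))) (Function('a')(D) = Mul(3, Add(Add(Pow(D, 2), Mul(D, D)), D)) = Mul(3, Add(Add(Pow(D, 2), Pow(D, 2)), D)) = Mul(3, Add(Mul(2, Pow(D, 2)), D)) = Mul(3, Add(D, Mul(2, Pow(D, 2)))) = Add(Mul(3, D), Mul(6, Pow(D, 2))))
Function('E')(N) = Mul(-35, N) (Function('E')(N) = Mul(Mul(-5, N), Add(5, 2)) = Mul(Mul(-5, N), 7) = Mul(-35, N))
Function('y')(U) = Mul(3, U) (Function('y')(U) = Add(Mul(2, U), U) = Mul(3, U))
Pow(Add(Function('y')(Function('a')(-7)), Function('E')(Pow(-92, -1))), Rational(1, 2)) = Pow(Add(Mul(3, Mul(3, -7, Add(1, Mul(2, -7)))), Mul(-35, Pow(-92, -1))), Rational(1, 2)) = Pow(Add(Mul(3, Mul(3, -7, Add(1, -14))), Mul(-35, Rational(-1, 92))), Rational(1, 2)) = Pow(Add(Mul(3, Mul(3, -7, -13)), Rational(35, 92)), Rational(1, 2)) = Pow(Add(Mul(3, 273), Rational(35, 92)), Rational(1, 2)) = Pow(Add(819, Rational(35, 92)), Rational(1, 2)) = Pow(Rational(75383, 92), Rational(1, 2)) = Mul(Rational(11, 46), Pow(14329, Rational(1, 2)))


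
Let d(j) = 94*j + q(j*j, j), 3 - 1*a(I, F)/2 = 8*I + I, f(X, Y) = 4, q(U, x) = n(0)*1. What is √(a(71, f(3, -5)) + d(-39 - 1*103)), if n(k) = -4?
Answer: 4*I*√914 ≈ 120.93*I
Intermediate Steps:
q(U, x) = -4 (q(U, x) = -4*1 = -4)
a(I, F) = 6 - 18*I (a(I, F) = 6 - 2*(8*I + I) = 6 - 18*I)
d(j) = -4 + 94*j (d(j) = 94*j - 4 = -4 + 94*j)
√(a(71, f(3, -5)) + d(-39 - 1*103)) = √((6 - 18*71) + (-4 + 94*(-39 - 1*103))) = √((6 - 1278) + (-4 + 94*(-39 - 103))) = √(-1272 + (-4 + 94*(-142))) = √(-1272 + (-4 - 13348)) = √(-1272 - 13352) = √(-14624) = 4*I*√914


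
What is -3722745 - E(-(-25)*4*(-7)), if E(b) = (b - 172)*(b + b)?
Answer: -4943545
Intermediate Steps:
E(b) = 2*b*(-172 + b) (E(b) = (-172 + b)*(2*b) = 2*b*(-172 + b))
-3722745 - E(-(-25)*4*(-7)) = -3722745 - 2*-(-25)*4*(-7)*(-172 - (-25)*4*(-7)) = -3722745 - 2*-5*(-20)*(-7)*(-172 - 5*(-20)*(-7)) = -3722745 - 2*100*(-7)*(-172 + 100*(-7)) = -3722745 - 2*(-700)*(-172 - 700) = -3722745 - 2*(-700)*(-872) = -3722745 - 1*1220800 = -3722745 - 1220800 = -4943545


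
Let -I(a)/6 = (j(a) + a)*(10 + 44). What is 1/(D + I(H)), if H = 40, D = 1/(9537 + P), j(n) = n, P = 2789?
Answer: -12326/319489919 ≈ -3.8580e-5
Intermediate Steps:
D = 1/12326 (D = 1/(9537 + 2789) = 1/12326 ≈ 8.1129e-5)
I(a) = -648*a (I(a) = -6*(a + a)*(10 + 44) = -6*2*a*54 = -648*a)
1/(D + I(H)) = 1/(1/12326 - 648*40) = 1/(1/12326 - 25920) = 1/(-319489919/12326) = -12326/319489919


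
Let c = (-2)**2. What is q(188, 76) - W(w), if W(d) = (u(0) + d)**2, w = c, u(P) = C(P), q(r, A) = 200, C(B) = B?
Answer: 184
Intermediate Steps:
c = 4
u(P) = P
w = 4
W(d) = d**2 (W(d) = (0 + d)**2 = d**2)
q(188, 76) - W(w) = 200 - 1*4**2 = 200 - 1*16 = 200 - 16 = 184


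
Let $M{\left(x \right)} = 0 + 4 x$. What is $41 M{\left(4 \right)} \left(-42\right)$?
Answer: $-27552$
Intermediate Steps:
$M{\left(x \right)} = 4 x$
$41 M{\left(4 \right)} \left(-42\right) = 41 \cdot 4 \cdot 4 \left(-42\right) = 41 \cdot 16 \left(-42\right) = 656 \left(-42\right) = -27552$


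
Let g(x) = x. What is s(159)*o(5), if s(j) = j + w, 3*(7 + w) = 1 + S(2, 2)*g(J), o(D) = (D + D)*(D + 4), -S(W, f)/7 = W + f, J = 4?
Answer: 10350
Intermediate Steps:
S(W, f) = -7*W - 7*f (S(W, f) = -7*(W + f) = -7*W - 7*f)
o(D) = 2*D*(4 + D) (o(D) = (2*D)*(4 + D) = 2*D*(4 + D))
w = -44 (w = -7 + (1 + (-7*2 - 7*2)*4)/3 = -7 + (1 + (-14 - 14)*4)/3 = -7 + (1 - 28*4)/3 = -7 + (1 - 112)/3 = -7 + (1/3)*(-111) = -7 - 37 = -44)
s(j) = -44 + j (s(j) = j - 44 = -44 + j)
s(159)*o(5) = (-44 + 159)*(2*5*(4 + 5)) = 115*(2*5*9) = 115*90 = 10350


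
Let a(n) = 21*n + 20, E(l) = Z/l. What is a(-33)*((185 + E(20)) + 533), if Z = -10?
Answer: -965755/2 ≈ -4.8288e+5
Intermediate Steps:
E(l) = -10/l
a(n) = 20 + 21*n
a(-33)*((185 + E(20)) + 533) = (20 + 21*(-33))*((185 - 10/20) + 533) = (20 - 693)*((185 - 10*1/20) + 533) = -673*((185 - ½) + 533) = -673*(369/2 + 533) = -673*1435/2 = -965755/2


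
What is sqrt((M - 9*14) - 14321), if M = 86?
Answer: I*sqrt(14361) ≈ 119.84*I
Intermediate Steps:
sqrt((M - 9*14) - 14321) = sqrt((86 - 9*14) - 14321) = sqrt((86 - 126) - 14321) = sqrt(-40 - 14321) = sqrt(-14361) = I*sqrt(14361)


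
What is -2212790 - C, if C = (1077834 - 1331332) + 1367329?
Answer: -3326621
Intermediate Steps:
C = 1113831 (C = -253498 + 1367329 = 1113831)
-2212790 - C = -2212790 - 1*1113831 = -2212790 - 1113831 = -3326621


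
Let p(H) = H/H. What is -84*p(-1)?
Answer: -84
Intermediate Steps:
p(H) = 1
-84*p(-1) = -84*1 = -84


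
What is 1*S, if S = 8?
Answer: 8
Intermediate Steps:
1*S = 1*8 = 8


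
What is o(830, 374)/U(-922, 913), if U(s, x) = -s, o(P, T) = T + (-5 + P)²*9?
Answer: 6125999/922 ≈ 6644.3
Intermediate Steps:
o(P, T) = T + 9*(-5 + P)²
o(830, 374)/U(-922, 913) = (374 + 9*(-5 + 830)²)/((-1*(-922))) = (374 + 9*825²)/922 = (374 + 9*680625)*(1/922) = (374 + 6125625)*(1/922) = 6125999*(1/922) = 6125999/922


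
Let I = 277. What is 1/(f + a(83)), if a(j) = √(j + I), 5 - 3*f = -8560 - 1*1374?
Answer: 3313/10975609 - 6*√10/10975609 ≈ 0.00030012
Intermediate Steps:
f = 3313 (f = 5/3 - (-8560 - 1*1374)/3 = 5/3 - (-8560 - 1374)/3 = 5/3 - ⅓*(-9934) = 5/3 + 9934/3 = 3313)
a(j) = √(277 + j) (a(j) = √(j + 277) = √(277 + j))
1/(f + a(83)) = 1/(3313 + √(277 + 83)) = 1/(3313 + √360) = 1/(3313 + 6*√10)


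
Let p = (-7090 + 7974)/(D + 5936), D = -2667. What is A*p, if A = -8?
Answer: -7072/3269 ≈ -2.1634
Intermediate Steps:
p = 884/3269 (p = (-7090 + 7974)/(-2667 + 5936) = 884/3269 ≈ 0.27042)
A*p = -8*884/3269 = -7072/3269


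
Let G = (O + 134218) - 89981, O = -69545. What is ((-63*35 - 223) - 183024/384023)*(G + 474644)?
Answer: -419046650263648/384023 ≈ -1.0912e+9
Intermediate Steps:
G = -25308 (G = (-69545 + 134218) - 89981 = 64673 - 89981 = -25308)
((-63*35 - 223) - 183024/384023)*(G + 474644) = ((-63*35 - 223) - 183024/384023)*(-25308 + 474644) = ((-2205 - 223) - 183024*1/384023)*449336 = (-2428 - 183024/384023)*449336 = -932590868/384023*449336 = -419046650263648/384023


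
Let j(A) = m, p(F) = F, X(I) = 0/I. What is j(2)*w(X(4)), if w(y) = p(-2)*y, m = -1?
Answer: 0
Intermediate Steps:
X(I) = 0
j(A) = -1
w(y) = -2*y
j(2)*w(X(4)) = -(-2)*0 = -1*0 = 0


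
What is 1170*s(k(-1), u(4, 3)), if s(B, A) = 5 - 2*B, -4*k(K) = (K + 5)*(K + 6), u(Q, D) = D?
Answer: 17550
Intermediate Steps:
k(K) = -(5 + K)*(6 + K)/4 (k(K) = -(K + 5)*(K + 6)/4 = -(5 + K)*(6 + K)/4)
1170*s(k(-1), u(4, 3)) = 1170*(5 - 2*(-15/2 - 11/4*(-1) - 1/4*(-1)**2)) = 1170*(5 - 2*(-15/2 + 11/4 - 1/4*1)) = 1170*(5 - 2*(-15/2 + 11/4 - 1/4)) = 1170*(5 - 2*(-5)) = 1170*(5 + 10) = 1170*15 = 17550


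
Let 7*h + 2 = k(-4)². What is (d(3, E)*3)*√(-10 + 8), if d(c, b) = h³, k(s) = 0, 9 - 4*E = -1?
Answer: -24*I*√2/343 ≈ -0.098954*I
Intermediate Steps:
E = 5/2 (E = 9/4 - ¼*(-1) = 9/4 + ¼ = 5/2 ≈ 2.5000)
h = -2/7 (h = -2/7 + (⅐)*0² = -2/7 + (⅐)*0 = -2/7 + 0 = -2/7 ≈ -0.28571)
d(c, b) = -8/343 (d(c, b) = (-2/7)³ = -8/343)
(d(3, E)*3)*√(-10 + 8) = (-8/343*3)*√(-10 + 8) = -24*I*√2/343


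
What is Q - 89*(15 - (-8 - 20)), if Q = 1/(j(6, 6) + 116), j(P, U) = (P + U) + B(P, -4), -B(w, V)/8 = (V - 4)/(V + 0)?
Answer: -428623/112 ≈ -3827.0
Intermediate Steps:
B(w, V) = -8*(-4 + V)/V (B(w, V) = -8*(V - 4)/(V + 0) = -8*(-4 + V)/V)
j(P, U) = -16 + P + U (j(P, U) = (P + U) + (-8 + 32/(-4)) = (P + U) + (-8 + 32*(-¼)) = (P + U) + (-8 - 8) = (P + U) - 16 = -16 + P + U)
Q = 1/112 (Q = 1/((-16 + 6 + 6) + 116) = 1/(-4 + 116) = 1/112 ≈ 0.0089286)
Q - 89*(15 - (-8 - 20)) = 1/112 - 89*(15 - (-8 - 20)) = 1/112 - 89*(15 - 1*(-28)) = 1/112 - 89*(15 + 28) = 1/112 - 89*43 = 1/112 - 3827 = -428623/112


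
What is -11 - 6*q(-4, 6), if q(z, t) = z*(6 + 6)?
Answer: 277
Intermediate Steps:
q(z, t) = 12*z (q(z, t) = z*12 = 12*z)
-11 - 6*q(-4, 6) = -11 - 72*(-4) = -11 - 6*(-48) = -11 + 288 = 277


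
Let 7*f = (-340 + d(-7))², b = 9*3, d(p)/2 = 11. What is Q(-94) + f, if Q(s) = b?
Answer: 101313/7 ≈ 14473.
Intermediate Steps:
d(p) = 22 (d(p) = 2*11 = 22)
b = 27
Q(s) = 27
f = 101124/7 (f = (-340 + 22)²/7 = (⅐)*(-318)² = (⅐)*101124 = 101124/7 ≈ 14446.)
Q(-94) + f = 27 + 101124/7 = 101313/7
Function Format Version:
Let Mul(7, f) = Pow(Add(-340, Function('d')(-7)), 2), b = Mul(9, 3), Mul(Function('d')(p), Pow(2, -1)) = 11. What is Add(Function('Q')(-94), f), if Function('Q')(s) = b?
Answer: Rational(101313, 7) ≈ 14473.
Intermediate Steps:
Function('d')(p) = 22 (Function('d')(p) = Mul(2, 11) = 22)
b = 27
Function('Q')(s) = 27
f = Rational(101124, 7) (f = Mul(Rational(1, 7), Pow(Add(-340, 22), 2)) = Mul(Rational(1, 7), Pow(-318, 2)) = Mul(Rational(1, 7), 101124) = Rational(101124, 7) ≈ 14446.)
Add(Function('Q')(-94), f) = Add(27, Rational(101124, 7)) = Rational(101313, 7)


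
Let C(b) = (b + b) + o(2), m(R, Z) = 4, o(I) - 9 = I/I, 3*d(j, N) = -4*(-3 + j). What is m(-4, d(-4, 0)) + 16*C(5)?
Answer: 324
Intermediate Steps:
d(j, N) = 4 - 4*j/3 (d(j, N) = (-4*(-3 + j))/3 = (12 - 4*j)/3 = 4 - 4*j/3)
o(I) = 10 (o(I) = 9 + I/I = 9 + 1 = 10)
C(b) = 10 + 2*b (C(b) = (b + b) + 10 = 2*b + 10 = 10 + 2*b)
m(-4, d(-4, 0)) + 16*C(5) = 4 + 16*(10 + 2*5) = 4 + 16*(10 + 10) = 4 + 16*20 = 4 + 320 = 324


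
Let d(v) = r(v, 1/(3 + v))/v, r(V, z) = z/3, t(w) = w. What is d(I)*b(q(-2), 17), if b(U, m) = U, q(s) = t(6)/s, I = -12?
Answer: -1/108 ≈ -0.0092593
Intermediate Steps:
q(s) = 6/s
r(V, z) = z/3 (r(V, z) = z*(⅓) = z/3)
d(v) = 1/(3*v*(3 + v)) (d(v) = (1/(3*(3 + v)))/v = 1/(3*v*(3 + v)))
d(I)*b(q(-2), 17) = ((⅓)/(-12*(3 - 12)))*(6/(-2)) = ((⅓)*(-1/12)/(-9))*(6*(-½)) = ((⅓)*(-1/12)*(-⅑))*(-3) = (1/324)*(-3) = -1/108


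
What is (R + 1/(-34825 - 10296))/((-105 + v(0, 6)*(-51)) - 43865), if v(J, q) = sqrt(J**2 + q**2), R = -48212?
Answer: 2175373653/1997777396 ≈ 1.0889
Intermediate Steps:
(R + 1/(-34825 - 10296))/((-105 + v(0, 6)*(-51)) - 43865) = (-48212 + 1/(-34825 - 10296))/((-105 + sqrt(0**2 + 6**2)*(-51)) - 43865) = (-48212 + 1/(-45121))/((-105 + sqrt(0 + 36)*(-51)) - 43865) = (-48212 - 1/45121)/((-105 + sqrt(36)*(-51)) - 43865) = -2175373653/(45121*((-105 + 6*(-51)) - 43865)) = -2175373653/(45121*((-105 - 306) - 43865)) = -2175373653/(45121*(-411 - 43865)) = -2175373653/45121/(-44276) = -2175373653/45121*(-1/44276) = 2175373653/1997777396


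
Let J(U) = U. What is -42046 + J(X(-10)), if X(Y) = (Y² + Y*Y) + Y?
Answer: -41856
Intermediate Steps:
X(Y) = Y + 2*Y² (X(Y) = (Y² + Y²) + Y = 2*Y² + Y = Y + 2*Y²)
-42046 + J(X(-10)) = -42046 - 10*(1 + 2*(-10)) = -42046 - 10*(1 - 20) = -42046 - 10*(-19) = -42046 + 190 = -41856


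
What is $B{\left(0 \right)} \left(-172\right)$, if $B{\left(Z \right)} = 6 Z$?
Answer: $0$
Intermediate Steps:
$B{\left(0 \right)} \left(-172\right) = 6 \cdot 0 \left(-172\right) = 0 \left(-172\right) = 0$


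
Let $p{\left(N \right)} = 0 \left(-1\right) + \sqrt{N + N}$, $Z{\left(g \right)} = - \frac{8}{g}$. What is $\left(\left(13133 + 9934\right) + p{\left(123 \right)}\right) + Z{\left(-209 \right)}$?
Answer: $\frac{4821011}{209} + \sqrt{246} \approx 23083.0$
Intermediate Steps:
$p{\left(N \right)} = \sqrt{2} \sqrt{N}$ ($p{\left(N \right)} = 0 + \sqrt{2 N} = 0 + \sqrt{2} \sqrt{N} = \sqrt{2} \sqrt{N}$)
$\left(\left(13133 + 9934\right) + p{\left(123 \right)}\right) + Z{\left(-209 \right)} = \left(\left(13133 + 9934\right) + \sqrt{2} \sqrt{123}\right) - \frac{8}{-209} = \left(23067 + \sqrt{246}\right) - - \frac{8}{209} = \left(23067 + \sqrt{246}\right) + \frac{8}{209} = \frac{4821011}{209} + \sqrt{246}$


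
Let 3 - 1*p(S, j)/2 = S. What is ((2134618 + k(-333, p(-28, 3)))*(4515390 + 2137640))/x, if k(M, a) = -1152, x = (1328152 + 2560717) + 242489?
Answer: 7097006650990/2065679 ≈ 3.4357e+6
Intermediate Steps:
p(S, j) = 6 - 2*S
x = 4131358 (x = 3888869 + 242489 = 4131358)
((2134618 + k(-333, p(-28, 3)))*(4515390 + 2137640))/x = ((2134618 - 1152)*(4515390 + 2137640))/4131358 = (2133466*6653030)*(1/4131358) = 14194013301980*(1/4131358) = 7097006650990/2065679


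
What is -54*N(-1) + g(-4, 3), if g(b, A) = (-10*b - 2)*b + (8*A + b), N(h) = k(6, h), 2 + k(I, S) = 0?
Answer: -24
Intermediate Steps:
k(I, S) = -2 (k(I, S) = -2 + 0 = -2)
N(h) = -2
g(b, A) = b + 8*A + b*(-2 - 10*b) (g(b, A) = (-2 - 10*b)*b + (b + 8*A) = b*(-2 - 10*b) + (b + 8*A) = b + 8*A + b*(-2 - 10*b))
-54*N(-1) + g(-4, 3) = -54*(-2) + (-1*(-4) - 10*(-4)**2 + 8*3) = 108 + (4 - 10*16 + 24) = 108 + (4 - 160 + 24) = 108 - 132 = -24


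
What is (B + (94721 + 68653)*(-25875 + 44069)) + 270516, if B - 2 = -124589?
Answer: 2972572485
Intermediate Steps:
B = -124587 (B = 2 - 124589 = -124587)
(B + (94721 + 68653)*(-25875 + 44069)) + 270516 = (-124587 + (94721 + 68653)*(-25875 + 44069)) + 270516 = (-124587 + 163374*18194) + 270516 = (-124587 + 2972426556) + 270516 = 2972301969 + 270516 = 2972572485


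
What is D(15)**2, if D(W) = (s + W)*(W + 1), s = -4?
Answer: 30976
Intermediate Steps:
D(W) = (1 + W)*(-4 + W) (D(W) = (-4 + W)*(W + 1) = (-4 + W)*(1 + W) = (1 + W)*(-4 + W))
D(15)**2 = (-4 + 15**2 - 3*15)**2 = (-4 + 225 - 45)**2 = 176**2 = 30976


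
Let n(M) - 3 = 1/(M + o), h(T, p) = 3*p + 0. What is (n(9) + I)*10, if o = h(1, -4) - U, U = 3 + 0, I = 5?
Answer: 235/3 ≈ 78.333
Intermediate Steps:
h(T, p) = 3*p
U = 3
o = -15 (o = 3*(-4) - 1*3 = -12 - 3 = -15)
n(M) = 3 + 1/(-15 + M) (n(M) = 3 + 1/(M - 15) = 3 + 1/(-15 + M))
(n(9) + I)*10 = ((-44 + 3*9)/(-15 + 9) + 5)*10 = ((-44 + 27)/(-6) + 5)*10 = (-⅙*(-17) + 5)*10 = (17/6 + 5)*10 = (47/6)*10 = 235/3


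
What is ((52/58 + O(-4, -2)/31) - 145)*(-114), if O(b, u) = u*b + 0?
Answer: 14742138/899 ≈ 16398.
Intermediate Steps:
O(b, u) = b*u (O(b, u) = b*u + 0 = b*u)
((52/58 + O(-4, -2)/31) - 145)*(-114) = ((52/58 - 4*(-2)/31) - 145)*(-114) = ((52*(1/58) + 8*(1/31)) - 145)*(-114) = ((26/29 + 8/31) - 145)*(-114) = (1038/899 - 145)*(-114) = -129317/899*(-114) = 14742138/899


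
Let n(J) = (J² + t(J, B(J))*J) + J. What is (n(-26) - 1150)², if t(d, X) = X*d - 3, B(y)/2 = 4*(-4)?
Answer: 486378916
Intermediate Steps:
B(y) = -32 (B(y) = 2*(4*(-4)) = 2*(-16) = -32)
t(d, X) = -3 + X*d
n(J) = J + J² + J*(-3 - 32*J) (n(J) = (J² + (-3 - 32*J)*J) + J = (J² + J*(-3 - 32*J)) + J = J + J² + J*(-3 - 32*J))
(n(-26) - 1150)² = (-26*(-2 - 31*(-26)) - 1150)² = (-26*(-2 + 806) - 1150)² = (-26*804 - 1150)² = (-20904 - 1150)² = (-22054)² = 486378916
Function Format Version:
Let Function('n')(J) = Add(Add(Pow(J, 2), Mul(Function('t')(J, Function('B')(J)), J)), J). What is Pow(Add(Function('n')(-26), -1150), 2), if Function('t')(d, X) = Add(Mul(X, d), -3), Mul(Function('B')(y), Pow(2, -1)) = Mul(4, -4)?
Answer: 486378916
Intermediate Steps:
Function('B')(y) = -32 (Function('B')(y) = Mul(2, Mul(4, -4)) = Mul(2, -16) = -32)
Function('t')(d, X) = Add(-3, Mul(X, d))
Function('n')(J) = Add(J, Pow(J, 2), Mul(J, Add(-3, Mul(-32, J)))) (Function('n')(J) = Add(Add(Pow(J, 2), Mul(Add(-3, Mul(-32, J)), J)), J) = Add(Add(Pow(J, 2), Mul(J, Add(-3, Mul(-32, J)))), J) = Add(J, Pow(J, 2), Mul(J, Add(-3, Mul(-32, J)))))
Pow(Add(Function('n')(-26), -1150), 2) = Pow(Add(Mul(-26, Add(-2, Mul(-31, -26))), -1150), 2) = Pow(Add(Mul(-26, Add(-2, 806)), -1150), 2) = Pow(Add(Mul(-26, 804), -1150), 2) = Pow(Add(-20904, -1150), 2) = Pow(-22054, 2) = 486378916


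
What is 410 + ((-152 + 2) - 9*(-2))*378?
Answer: -49486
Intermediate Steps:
410 + ((-152 + 2) - 9*(-2))*378 = 410 + (-150 + 18)*378 = 410 - 132*378 = 410 - 49896 = -49486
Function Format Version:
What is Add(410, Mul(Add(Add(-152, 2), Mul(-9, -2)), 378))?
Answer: -49486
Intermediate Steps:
Add(410, Mul(Add(Add(-152, 2), Mul(-9, -2)), 378)) = Add(410, Mul(Add(-150, 18), 378)) = Add(410, Mul(-132, 378)) = Add(410, -49896) = -49486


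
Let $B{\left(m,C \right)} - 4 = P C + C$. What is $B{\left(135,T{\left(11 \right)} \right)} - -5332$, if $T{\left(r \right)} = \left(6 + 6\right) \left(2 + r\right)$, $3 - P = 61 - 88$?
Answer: $10172$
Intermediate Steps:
$P = 30$ ($P = 3 - \left(61 - 88\right) = 3 - -27 = 3 + 27 = 30$)
$T{\left(r \right)} = 24 + 12 r$ ($T{\left(r \right)} = 12 \left(2 + r\right) = 24 + 12 r$)
$B{\left(m,C \right)} = 4 + 31 C$ ($B{\left(m,C \right)} = 4 + \left(30 C + C\right) = 4 + 31 C$)
$B{\left(135,T{\left(11 \right)} \right)} - -5332 = \left(4 + 31 \left(24 + 12 \cdot 11\right)\right) - -5332 = \left(4 + 31 \left(24 + 132\right)\right) + 5332 = \left(4 + 31 \cdot 156\right) + 5332 = \left(4 + 4836\right) + 5332 = 4840 + 5332 = 10172$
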